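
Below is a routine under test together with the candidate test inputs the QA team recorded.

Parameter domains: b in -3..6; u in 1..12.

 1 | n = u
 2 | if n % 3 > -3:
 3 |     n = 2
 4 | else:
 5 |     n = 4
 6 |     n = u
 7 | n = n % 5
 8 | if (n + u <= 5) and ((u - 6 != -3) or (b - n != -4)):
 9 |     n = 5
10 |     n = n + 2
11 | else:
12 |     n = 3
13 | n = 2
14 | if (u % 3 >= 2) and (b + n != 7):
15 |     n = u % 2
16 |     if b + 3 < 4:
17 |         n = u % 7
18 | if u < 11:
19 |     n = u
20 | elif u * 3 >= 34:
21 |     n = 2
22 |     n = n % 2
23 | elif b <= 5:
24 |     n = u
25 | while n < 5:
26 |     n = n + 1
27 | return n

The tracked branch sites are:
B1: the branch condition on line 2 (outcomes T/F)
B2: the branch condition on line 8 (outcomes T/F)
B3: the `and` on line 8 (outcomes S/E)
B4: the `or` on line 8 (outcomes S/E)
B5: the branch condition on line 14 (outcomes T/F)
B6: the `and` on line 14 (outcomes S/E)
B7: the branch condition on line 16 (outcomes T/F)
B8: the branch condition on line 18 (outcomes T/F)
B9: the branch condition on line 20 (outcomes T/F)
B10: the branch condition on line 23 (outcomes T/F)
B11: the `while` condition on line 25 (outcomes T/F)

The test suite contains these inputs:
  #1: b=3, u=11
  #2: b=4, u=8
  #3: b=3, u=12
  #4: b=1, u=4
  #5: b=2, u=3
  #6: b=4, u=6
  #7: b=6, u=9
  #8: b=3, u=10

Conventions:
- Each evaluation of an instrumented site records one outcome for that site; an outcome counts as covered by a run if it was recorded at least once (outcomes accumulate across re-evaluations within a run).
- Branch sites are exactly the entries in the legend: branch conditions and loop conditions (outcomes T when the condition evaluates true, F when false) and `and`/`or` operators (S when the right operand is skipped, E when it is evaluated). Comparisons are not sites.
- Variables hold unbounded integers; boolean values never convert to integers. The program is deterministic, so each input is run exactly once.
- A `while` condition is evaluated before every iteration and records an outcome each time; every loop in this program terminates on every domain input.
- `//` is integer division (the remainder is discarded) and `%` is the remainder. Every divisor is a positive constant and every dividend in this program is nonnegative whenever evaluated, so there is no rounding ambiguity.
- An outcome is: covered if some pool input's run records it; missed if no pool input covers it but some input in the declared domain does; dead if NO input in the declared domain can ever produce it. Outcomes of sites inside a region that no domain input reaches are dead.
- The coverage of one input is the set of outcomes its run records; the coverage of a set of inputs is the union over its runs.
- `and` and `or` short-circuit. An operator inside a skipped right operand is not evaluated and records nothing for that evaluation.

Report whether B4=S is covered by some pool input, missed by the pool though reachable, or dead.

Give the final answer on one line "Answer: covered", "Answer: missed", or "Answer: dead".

no pool input records B4=S
but domain input (b=-3, u=1) does record it -> reachable, so missed

Answer: missed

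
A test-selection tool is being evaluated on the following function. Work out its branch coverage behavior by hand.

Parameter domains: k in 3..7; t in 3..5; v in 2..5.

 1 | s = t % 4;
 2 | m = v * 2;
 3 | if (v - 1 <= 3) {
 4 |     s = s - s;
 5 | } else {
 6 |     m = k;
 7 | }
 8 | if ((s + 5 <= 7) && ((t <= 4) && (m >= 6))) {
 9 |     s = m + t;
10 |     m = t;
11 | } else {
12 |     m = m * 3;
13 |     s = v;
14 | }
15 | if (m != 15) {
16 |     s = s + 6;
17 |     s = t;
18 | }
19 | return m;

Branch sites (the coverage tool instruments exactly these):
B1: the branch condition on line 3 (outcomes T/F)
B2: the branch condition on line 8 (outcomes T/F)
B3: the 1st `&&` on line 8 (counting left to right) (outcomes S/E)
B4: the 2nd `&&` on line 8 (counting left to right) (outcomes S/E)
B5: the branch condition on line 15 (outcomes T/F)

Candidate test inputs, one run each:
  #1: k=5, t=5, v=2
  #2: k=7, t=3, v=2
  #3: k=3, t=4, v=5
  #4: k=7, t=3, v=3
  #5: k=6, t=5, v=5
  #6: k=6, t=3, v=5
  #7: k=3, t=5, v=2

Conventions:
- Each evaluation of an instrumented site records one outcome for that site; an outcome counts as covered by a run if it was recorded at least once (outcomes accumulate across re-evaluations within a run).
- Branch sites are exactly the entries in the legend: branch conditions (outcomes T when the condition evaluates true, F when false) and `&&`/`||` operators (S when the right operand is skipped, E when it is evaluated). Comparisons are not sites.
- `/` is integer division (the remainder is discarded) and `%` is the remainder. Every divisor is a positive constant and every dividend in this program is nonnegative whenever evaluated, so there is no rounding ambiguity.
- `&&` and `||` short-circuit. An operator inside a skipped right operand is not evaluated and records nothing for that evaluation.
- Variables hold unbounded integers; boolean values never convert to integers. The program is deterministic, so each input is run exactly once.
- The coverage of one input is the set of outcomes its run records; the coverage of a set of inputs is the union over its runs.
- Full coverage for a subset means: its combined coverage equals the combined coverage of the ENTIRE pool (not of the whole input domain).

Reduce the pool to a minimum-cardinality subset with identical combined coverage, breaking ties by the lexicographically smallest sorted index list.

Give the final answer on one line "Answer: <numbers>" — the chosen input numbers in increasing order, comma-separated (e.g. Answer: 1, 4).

#1 (k=5, t=5, v=2) -> covered: B1=T, B2=F, B3=E, B4=S, B5=T
#2 (k=7, t=3, v=2) -> covered: B1=T, B2=F, B3=E, B4=E, B5=T
#3 (k=3, t=4, v=5) -> covered: B1=F, B2=F, B3=E, B4=E, B5=T
#4 (k=7, t=3, v=3) -> covered: B1=T, B2=T, B3=E, B4=E, B5=T
#5 (k=6, t=5, v=5) -> covered: B1=F, B2=F, B3=E, B4=S, B5=T
#6 (k=6, t=3, v=5) -> covered: B1=F, B2=F, B3=S, B5=T
#7 (k=3, t=5, v=2) -> covered: B1=T, B2=F, B3=E, B4=S, B5=T
pool-wide coverage (9 outcomes): B1=T, B1=F, B2=T, B2=F, B3=S, B3=E, B4=S, B4=E, B5=T
every size-1 subset falls short of the 9 outcomes (best: 5/9)
every size-2 subset falls short of the 9 outcomes (best: 8/9)
size 3: inputs {1, 4, 6} cover all 9 outcomes, and no lexicographically smaller subset of this size does

Answer: 1, 4, 6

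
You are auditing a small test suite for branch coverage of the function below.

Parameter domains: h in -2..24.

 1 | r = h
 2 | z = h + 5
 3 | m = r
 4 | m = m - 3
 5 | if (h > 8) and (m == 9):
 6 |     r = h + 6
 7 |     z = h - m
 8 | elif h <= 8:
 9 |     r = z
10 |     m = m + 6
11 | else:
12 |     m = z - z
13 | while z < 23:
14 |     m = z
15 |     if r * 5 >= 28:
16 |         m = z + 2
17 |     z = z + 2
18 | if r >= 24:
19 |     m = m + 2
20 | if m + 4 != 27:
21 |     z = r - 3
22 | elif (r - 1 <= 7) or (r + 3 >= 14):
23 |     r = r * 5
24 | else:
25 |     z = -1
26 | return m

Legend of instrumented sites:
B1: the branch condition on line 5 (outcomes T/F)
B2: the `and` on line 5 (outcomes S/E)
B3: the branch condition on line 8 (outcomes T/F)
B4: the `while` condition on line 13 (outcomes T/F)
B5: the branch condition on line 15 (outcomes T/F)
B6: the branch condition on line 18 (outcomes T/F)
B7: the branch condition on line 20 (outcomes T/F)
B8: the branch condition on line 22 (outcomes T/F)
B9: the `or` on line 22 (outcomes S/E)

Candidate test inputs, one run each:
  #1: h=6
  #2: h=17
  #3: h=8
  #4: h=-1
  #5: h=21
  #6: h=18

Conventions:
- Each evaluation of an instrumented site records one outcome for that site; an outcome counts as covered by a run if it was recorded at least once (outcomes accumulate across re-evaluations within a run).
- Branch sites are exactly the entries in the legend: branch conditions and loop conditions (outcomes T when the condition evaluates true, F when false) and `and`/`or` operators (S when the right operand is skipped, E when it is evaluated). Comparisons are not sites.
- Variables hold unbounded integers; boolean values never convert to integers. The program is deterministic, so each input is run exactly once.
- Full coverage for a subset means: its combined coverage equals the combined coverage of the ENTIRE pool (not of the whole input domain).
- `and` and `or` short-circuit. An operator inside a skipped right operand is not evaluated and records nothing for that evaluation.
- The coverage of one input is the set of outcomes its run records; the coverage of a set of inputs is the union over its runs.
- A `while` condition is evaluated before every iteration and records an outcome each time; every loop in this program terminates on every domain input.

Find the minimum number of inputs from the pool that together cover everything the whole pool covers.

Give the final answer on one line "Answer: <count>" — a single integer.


input #1 (h=6): events B2->S, B1->F, B3->T, B4->T, B5->T, B4->T, B5->T, B4->T, B5->T, B4->T, B5->T, B4->T, B5->T, B4->T, ...; covers B1=F, B2=S, B3=T, B4=T, B4=F, B5=T, B6=F, B7=F, B8=T, B9=E
input #2 (h=17): events B2->E, B1->F, B3->F, B4->T, B5->T, B4->F, B6->F, B7->T; covers B1=F, B2=E, B3=F, B4=T, B4=F, B5=T, B6=F, B7=T
input #3 (h=8): events B2->S, B1->F, B3->T, B4->T, B5->T, B4->T, B5->T, B4->T, B5->T, B4->T, B5->T, B4->T, B5->T, B4->F, ...; covers B1=F, B2=S, B3=T, B4=T, B4=F, B5=T, B6=F, B7=F, B8=T, B9=E
input #4 (h=-1): events B2->S, B1->F, B3->T, B4->T, B5->F, B4->T, B5->F, B4->T, B5->F, B4->T, B5->F, B4->T, B5->F, B4->T, ...; covers B1=F, B2=S, B3=T, B4=T, B4=F, B5=F, B6=F, B7=T
input #5 (h=21): events B2->E, B1->F, B3->F, B4->F, B6->F, B7->T; covers B1=F, B2=E, B3=F, B4=F, B6=F, B7=T
input #6 (h=18): events B2->E, B1->F, B3->F, B4->F, B6->F, B7->T; covers B1=F, B2=E, B3=F, B4=F, B6=F, B7=T
union over all inputs: B1=F, B2=S, B2=E, B3=T, B3=F, B4=T, B4=F, B5=T, B5=F, B6=F, B7=T, B7=F, B8=T, B9=E (14 outcomes)
checked all size-1 subsets: none covers 14 outcomes (max 10/14)
checked all size-2 subsets: none covers 14 outcomes (max 13/14)
the canonical winner is {1, 2, 4}: size 3, full 14-outcome coverage, earliest index list among size-3 covers
Answer: 3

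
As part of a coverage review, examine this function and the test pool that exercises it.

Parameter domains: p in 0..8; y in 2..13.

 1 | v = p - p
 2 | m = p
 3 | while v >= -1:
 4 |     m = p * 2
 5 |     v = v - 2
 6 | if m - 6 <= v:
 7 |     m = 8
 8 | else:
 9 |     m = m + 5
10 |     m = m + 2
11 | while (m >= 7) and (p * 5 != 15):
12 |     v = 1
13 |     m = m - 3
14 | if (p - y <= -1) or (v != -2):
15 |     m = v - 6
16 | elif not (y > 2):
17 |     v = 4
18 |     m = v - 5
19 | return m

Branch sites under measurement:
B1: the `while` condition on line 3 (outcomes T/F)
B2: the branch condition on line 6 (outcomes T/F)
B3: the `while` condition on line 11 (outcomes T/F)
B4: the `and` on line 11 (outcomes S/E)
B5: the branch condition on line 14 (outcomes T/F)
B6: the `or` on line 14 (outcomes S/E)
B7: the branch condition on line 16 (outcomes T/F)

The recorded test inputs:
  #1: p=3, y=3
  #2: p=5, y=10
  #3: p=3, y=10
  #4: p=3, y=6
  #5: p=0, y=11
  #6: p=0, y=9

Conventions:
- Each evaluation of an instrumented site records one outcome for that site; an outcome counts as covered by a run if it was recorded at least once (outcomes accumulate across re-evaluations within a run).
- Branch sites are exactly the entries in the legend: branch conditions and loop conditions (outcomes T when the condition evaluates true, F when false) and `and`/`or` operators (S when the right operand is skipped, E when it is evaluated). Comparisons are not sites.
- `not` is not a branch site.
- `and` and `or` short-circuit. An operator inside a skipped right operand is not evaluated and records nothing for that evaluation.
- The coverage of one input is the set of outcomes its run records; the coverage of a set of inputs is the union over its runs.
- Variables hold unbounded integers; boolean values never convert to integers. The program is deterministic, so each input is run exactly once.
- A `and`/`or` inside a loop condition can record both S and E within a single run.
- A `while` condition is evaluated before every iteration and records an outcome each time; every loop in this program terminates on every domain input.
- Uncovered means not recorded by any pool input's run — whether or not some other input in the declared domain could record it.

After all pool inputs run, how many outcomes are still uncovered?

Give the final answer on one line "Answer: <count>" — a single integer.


run #1 (p=3, y=3) runs B1->T, B1->F, B2->F, B4->E, B3->F, B6->E, B5->F, B7->F; records B1=T, B1=F, B2=F, B3=F, B4=E, B5=F, B6=E, B7=F
run #2 (p=5, y=10) runs B1->T, B1->F, B2->F, B4->E, B3->T, B4->E, B3->T, B4->E, B3->T, B4->E, B3->T, B4->S, B3->F, B6->S, ...; records B1=T, B1=F, B2=F, B3=T, B3=F, B4=S, B4=E, B5=T, B6=S
run #3 (p=3, y=10) runs B1->T, B1->F, B2->F, B4->E, B3->F, B6->S, B5->T; records B1=T, B1=F, B2=F, B3=F, B4=E, B5=T, B6=S
run #4 (p=3, y=6) runs B1->T, B1->F, B2->F, B4->E, B3->F, B6->S, B5->T; records B1=T, B1=F, B2=F, B3=F, B4=E, B5=T, B6=S
run #5 (p=0, y=11) runs B1->T, B1->F, B2->T, B4->E, B3->T, B4->S, B3->F, B6->S, B5->T; records B1=T, B1=F, B2=T, B3=T, B3=F, B4=S, B4=E, B5=T, B6=S
run #6 (p=0, y=9) runs B1->T, B1->F, B2->T, B4->E, B3->T, B4->S, B3->F, B6->S, B5->T; records B1=T, B1=F, B2=T, B3=T, B3=F, B4=S, B4=E, B5=T, B6=S
union over the pool: B1=T, B1=F, B2=T, B2=F, B3=T, B3=F, B4=S, B4=E, B5=T, B5=F, B6=S, B6=E, B7=F
uncovered (1 of 14): B7=T
Answer: 1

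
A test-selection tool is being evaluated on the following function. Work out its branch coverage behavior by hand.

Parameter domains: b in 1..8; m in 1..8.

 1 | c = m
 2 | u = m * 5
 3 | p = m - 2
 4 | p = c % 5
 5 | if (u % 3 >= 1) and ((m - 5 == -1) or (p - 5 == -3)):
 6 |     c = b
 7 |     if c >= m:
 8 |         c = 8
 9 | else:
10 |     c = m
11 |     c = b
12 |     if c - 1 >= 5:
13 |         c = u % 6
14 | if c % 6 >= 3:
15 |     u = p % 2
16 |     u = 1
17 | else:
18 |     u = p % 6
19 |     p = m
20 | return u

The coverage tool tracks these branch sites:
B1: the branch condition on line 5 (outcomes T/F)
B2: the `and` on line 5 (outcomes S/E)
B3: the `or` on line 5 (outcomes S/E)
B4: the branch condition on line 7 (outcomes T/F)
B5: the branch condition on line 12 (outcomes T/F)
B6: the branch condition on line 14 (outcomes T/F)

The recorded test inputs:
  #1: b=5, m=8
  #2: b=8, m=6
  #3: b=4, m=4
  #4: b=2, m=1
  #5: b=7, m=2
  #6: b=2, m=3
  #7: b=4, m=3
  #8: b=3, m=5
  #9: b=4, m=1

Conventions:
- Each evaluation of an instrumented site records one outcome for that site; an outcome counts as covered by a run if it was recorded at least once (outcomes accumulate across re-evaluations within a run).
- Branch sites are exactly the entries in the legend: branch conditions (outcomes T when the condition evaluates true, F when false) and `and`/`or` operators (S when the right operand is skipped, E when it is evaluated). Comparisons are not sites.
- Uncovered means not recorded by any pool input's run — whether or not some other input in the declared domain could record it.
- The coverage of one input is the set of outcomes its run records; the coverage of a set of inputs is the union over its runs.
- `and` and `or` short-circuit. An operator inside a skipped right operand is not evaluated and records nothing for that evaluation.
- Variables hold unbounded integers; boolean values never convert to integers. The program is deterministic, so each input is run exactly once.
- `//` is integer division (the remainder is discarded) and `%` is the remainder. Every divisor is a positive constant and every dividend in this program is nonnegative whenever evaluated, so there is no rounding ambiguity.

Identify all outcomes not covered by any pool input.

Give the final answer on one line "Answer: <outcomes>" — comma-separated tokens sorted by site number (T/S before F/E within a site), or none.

input #1, b=5, m=8: events B2->E, B3->E, B1->F, B5->F, B6->T; outcomes B1=F, B2=E, B3=E, B5=F, B6=T
input #2, b=8, m=6: events B2->S, B1->F, B5->T, B6->F; outcomes B1=F, B2=S, B5=T, B6=F
input #3, b=4, m=4: events B2->E, B3->S, B1->T, B4->T, B6->F; outcomes B1=T, B2=E, B3=S, B4=T, B6=F
input #4, b=2, m=1: events B2->E, B3->E, B1->F, B5->F, B6->F; outcomes B1=F, B2=E, B3=E, B5=F, B6=F
input #5, b=7, m=2: events B2->E, B3->E, B1->T, B4->T, B6->F; outcomes B1=T, B2=E, B3=E, B4=T, B6=F
input #6, b=2, m=3: events B2->S, B1->F, B5->F, B6->F; outcomes B1=F, B2=S, B5=F, B6=F
input #7, b=4, m=3: events B2->S, B1->F, B5->F, B6->T; outcomes B1=F, B2=S, B5=F, B6=T
input #8, b=3, m=5: events B2->E, B3->E, B1->F, B5->F, B6->T; outcomes B1=F, B2=E, B3=E, B5=F, B6=T
input #9, b=4, m=1: events B2->E, B3->E, B1->F, B5->F, B6->T; outcomes B1=F, B2=E, B3=E, B5=F, B6=T
union over the pool: B1=T, B1=F, B2=S, B2=E, B3=S, B3=E, B4=T, B5=T, B5=F, B6=T, B6=F
uncovered (1 of 12): B4=F

Answer: B4=F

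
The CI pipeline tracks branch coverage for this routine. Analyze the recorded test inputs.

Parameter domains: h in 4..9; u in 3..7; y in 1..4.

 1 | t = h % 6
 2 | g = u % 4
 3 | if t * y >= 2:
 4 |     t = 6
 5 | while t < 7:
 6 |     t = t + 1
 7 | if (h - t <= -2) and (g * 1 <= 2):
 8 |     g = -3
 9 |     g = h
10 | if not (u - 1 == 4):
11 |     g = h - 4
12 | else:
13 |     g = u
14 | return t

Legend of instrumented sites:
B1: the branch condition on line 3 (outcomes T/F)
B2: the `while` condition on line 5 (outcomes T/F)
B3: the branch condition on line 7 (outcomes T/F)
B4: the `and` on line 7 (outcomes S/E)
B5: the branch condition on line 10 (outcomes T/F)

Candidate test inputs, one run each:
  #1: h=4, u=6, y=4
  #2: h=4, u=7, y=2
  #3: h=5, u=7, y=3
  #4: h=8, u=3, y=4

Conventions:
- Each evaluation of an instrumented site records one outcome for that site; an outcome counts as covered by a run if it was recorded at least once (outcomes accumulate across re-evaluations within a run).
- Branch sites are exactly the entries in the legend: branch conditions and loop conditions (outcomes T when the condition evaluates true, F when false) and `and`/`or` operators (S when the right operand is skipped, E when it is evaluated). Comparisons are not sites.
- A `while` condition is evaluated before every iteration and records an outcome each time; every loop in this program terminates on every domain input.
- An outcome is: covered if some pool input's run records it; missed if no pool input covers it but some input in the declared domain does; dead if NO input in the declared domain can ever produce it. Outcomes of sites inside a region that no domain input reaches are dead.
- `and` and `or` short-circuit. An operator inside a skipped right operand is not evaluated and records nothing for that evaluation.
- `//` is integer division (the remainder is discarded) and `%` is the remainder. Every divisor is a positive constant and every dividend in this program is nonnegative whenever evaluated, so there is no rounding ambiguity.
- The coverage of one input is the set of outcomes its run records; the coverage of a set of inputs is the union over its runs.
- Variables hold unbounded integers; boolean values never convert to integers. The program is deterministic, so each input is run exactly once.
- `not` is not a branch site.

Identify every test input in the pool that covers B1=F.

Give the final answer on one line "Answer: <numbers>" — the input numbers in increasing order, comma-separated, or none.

input #1 (h=4, u=6, y=4): does not record B1=F
input #2 (h=4, u=7, y=2): does not record B1=F
input #3 (h=5, u=7, y=3): does not record B1=F
input #4 (h=8, u=3, y=4): does not record B1=F

Answer: none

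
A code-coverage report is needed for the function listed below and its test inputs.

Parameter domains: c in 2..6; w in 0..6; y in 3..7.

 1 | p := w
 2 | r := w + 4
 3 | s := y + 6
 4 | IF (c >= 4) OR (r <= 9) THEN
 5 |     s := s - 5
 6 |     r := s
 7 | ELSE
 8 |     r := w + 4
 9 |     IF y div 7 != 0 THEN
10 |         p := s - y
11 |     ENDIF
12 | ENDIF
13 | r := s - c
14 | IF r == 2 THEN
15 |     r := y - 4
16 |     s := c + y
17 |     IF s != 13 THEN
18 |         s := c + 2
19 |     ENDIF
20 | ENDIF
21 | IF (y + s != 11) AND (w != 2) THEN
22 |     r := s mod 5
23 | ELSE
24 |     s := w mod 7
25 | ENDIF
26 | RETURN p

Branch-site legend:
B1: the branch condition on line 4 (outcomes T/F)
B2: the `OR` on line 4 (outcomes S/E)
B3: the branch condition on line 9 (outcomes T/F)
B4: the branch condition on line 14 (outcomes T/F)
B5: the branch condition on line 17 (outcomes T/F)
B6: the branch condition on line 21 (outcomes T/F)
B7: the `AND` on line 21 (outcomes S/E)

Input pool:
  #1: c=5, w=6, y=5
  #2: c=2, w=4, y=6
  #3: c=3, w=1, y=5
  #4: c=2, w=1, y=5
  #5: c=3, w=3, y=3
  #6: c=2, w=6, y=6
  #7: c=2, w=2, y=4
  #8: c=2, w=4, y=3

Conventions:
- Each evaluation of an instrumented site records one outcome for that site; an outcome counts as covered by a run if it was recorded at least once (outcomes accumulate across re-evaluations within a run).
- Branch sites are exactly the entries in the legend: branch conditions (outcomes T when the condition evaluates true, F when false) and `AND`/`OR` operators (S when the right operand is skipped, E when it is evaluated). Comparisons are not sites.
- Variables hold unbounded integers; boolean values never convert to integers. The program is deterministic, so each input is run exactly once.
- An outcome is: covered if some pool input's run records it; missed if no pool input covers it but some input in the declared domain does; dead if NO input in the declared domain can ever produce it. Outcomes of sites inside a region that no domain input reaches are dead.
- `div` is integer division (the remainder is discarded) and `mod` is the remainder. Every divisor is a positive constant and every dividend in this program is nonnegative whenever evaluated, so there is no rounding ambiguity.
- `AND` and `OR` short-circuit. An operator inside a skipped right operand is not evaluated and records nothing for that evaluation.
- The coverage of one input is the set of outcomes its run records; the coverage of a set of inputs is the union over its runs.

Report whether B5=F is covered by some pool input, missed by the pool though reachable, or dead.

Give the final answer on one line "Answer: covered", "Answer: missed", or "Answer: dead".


no pool input records B5=F
but domain input (c=6, w=0, y=7) does record it -> reachable, so missed
Answer: missed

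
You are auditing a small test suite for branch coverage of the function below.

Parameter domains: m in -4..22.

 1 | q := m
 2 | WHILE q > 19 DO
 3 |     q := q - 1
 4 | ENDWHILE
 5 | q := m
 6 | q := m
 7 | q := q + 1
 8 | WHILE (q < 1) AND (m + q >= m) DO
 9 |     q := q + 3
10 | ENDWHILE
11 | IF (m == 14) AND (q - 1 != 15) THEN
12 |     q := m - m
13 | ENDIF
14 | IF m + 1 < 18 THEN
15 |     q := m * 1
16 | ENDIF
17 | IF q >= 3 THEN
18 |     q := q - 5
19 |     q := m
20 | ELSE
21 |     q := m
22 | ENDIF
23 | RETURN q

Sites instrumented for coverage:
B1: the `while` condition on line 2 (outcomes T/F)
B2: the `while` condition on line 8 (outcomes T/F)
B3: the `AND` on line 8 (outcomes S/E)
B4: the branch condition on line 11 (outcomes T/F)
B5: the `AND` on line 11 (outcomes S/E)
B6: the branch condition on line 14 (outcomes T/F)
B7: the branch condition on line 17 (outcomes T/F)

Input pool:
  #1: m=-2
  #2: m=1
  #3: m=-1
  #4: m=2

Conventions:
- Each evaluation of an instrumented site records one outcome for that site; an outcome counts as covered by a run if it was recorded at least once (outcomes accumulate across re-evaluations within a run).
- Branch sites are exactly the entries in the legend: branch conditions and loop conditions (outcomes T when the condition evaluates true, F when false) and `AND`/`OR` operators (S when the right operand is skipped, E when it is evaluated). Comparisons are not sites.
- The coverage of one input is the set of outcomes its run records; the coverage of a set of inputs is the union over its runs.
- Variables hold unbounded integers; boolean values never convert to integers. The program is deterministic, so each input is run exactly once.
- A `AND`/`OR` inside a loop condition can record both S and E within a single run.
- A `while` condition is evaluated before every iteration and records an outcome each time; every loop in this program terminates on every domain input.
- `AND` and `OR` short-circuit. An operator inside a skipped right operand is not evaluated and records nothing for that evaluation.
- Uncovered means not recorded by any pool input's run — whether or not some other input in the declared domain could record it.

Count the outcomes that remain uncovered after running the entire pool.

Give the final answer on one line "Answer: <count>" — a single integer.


#1 (m=-2) -> covered: B1=F, B2=F, B3=E, B4=F, B5=S, B6=T, B7=F
#2 (m=1) -> covered: B1=F, B2=F, B3=S, B4=F, B5=S, B6=T, B7=F
#3 (m=-1) -> covered: B1=F, B2=T, B2=F, B3=S, B3=E, B4=F, B5=S, B6=T, B7=F
#4 (m=2) -> covered: B1=F, B2=F, B3=S, B4=F, B5=S, B6=T, B7=F
union over the pool: B1=F, B2=T, B2=F, B3=S, B3=E, B4=F, B5=S, B6=T, B7=F
uncovered (5 of 14): B1=T, B4=T, B5=E, B6=F, B7=T
Answer: 5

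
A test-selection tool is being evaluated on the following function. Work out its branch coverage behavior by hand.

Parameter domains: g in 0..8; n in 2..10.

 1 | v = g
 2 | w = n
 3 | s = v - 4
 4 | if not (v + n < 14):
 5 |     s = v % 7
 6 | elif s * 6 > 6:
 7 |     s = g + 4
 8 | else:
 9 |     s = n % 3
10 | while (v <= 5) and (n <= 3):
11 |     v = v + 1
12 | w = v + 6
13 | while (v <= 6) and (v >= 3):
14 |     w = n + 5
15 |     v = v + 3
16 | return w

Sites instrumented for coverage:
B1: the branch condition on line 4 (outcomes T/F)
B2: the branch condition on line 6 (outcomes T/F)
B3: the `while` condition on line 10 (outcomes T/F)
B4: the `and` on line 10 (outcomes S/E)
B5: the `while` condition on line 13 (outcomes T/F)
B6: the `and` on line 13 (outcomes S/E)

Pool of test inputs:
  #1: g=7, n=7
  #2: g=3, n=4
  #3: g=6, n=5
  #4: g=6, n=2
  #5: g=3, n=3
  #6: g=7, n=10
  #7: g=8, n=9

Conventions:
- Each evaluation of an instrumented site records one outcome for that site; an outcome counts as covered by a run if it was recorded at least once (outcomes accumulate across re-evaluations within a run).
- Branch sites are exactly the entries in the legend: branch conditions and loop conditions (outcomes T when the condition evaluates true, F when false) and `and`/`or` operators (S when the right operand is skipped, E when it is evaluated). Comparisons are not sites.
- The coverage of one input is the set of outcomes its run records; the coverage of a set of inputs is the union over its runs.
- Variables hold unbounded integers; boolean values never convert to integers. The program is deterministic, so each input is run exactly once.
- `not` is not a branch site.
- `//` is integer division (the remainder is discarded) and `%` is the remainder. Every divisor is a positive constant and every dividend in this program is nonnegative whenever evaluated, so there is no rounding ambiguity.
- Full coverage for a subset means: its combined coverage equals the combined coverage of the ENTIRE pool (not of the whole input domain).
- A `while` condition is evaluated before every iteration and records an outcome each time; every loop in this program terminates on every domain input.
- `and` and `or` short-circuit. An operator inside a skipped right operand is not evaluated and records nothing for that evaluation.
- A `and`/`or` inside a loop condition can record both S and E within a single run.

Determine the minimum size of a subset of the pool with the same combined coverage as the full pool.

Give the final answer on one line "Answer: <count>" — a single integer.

test 1 (g=7, n=7) fires B1->T, B4->S, B3->F, B6->S, B5->F; hits B1=T, B3=F, B4=S, B5=F, B6=S
test 2 (g=3, n=4) fires B1->F, B2->F, B4->E, B3->F, B6->E, B5->T, B6->E, B5->T, B6->S, B5->F; hits B1=F, B2=F, B3=F, B4=E, B5=T, B5=F, B6=S, B6=E
test 3 (g=6, n=5) fires B1->F, B2->T, B4->S, B3->F, B6->E, B5->T, B6->S, B5->F; hits B1=F, B2=T, B3=F, B4=S, B5=T, B5=F, B6=S, B6=E
test 4 (g=6, n=2) fires B1->F, B2->T, B4->S, B3->F, B6->E, B5->T, B6->S, B5->F; hits B1=F, B2=T, B3=F, B4=S, B5=T, B5=F, B6=S, B6=E
test 5 (g=3, n=3) fires B1->F, B2->F, B4->E, B3->T, B4->E, B3->T, B4->E, B3->T, B4->S, B3->F, B6->E, B5->T, B6->S, B5->F; hits B1=F, B2=F, B3=T, B3=F, B4=S, B4=E, B5=T, B5=F, B6=S, B6=E
test 6 (g=7, n=10) fires B1->T, B4->S, B3->F, B6->S, B5->F; hits B1=T, B3=F, B4=S, B5=F, B6=S
test 7 (g=8, n=9) fires B1->T, B4->S, B3->F, B6->S, B5->F; hits B1=T, B3=F, B4=S, B5=F, B6=S
union over all inputs: B1=T, B1=F, B2=T, B2=F, B3=T, B3=F, B4=S, B4=E, B5=T, B5=F, B6=S, B6=E (12 outcomes)
size 1 is not enough: best union over all size-1 subsets is 10/12
size 2 is not enough: best union over all size-2 subsets is 11/12
the canonical winner is {1, 3, 5}: size 3, full 12-outcome coverage, earliest index list among size-3 covers

Answer: 3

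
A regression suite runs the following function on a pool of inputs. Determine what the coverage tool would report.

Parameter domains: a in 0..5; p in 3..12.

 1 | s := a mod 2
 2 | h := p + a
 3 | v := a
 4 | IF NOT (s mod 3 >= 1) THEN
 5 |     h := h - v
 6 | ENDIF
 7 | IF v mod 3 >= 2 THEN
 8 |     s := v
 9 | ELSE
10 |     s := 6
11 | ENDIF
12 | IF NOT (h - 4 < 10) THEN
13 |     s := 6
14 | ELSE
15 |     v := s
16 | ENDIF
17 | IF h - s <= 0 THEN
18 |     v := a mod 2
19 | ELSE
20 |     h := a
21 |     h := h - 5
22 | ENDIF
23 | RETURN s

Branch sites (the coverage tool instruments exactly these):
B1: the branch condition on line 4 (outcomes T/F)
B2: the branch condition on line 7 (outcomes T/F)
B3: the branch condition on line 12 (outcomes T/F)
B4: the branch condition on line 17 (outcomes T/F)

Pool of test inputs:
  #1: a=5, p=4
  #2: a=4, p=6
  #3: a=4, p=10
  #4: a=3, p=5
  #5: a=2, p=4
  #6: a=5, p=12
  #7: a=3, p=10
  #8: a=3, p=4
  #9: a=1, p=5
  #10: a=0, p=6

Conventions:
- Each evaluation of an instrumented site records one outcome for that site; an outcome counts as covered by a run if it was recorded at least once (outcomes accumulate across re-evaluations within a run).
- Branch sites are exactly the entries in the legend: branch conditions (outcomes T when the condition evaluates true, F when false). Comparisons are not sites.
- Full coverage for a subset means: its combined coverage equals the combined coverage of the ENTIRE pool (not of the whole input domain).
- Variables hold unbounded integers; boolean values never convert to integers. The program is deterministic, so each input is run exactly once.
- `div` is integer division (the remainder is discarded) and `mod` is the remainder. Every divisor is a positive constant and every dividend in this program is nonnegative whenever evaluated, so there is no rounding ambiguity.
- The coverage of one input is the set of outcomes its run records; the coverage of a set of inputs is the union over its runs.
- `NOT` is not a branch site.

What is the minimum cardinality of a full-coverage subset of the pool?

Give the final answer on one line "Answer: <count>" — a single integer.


#1 (a=5, p=4) -> B1->F, B2->T, B3->F, B4->F; covered: B1=F, B2=T, B3=F, B4=F
#2 (a=4, p=6) -> B1->T, B2->F, B3->F, B4->T; covered: B1=T, B2=F, B3=F, B4=T
#3 (a=4, p=10) -> B1->T, B2->F, B3->F, B4->F; covered: B1=T, B2=F, B3=F, B4=F
#4 (a=3, p=5) -> B1->F, B2->F, B3->F, B4->F; covered: B1=F, B2=F, B3=F, B4=F
#5 (a=2, p=4) -> B1->T, B2->T, B3->F, B4->F; covered: B1=T, B2=T, B3=F, B4=F
#6 (a=5, p=12) -> B1->F, B2->T, B3->T, B4->F; covered: B1=F, B2=T, B3=T, B4=F
#7 (a=3, p=10) -> B1->F, B2->F, B3->F, B4->F; covered: B1=F, B2=F, B3=F, B4=F
#8 (a=3, p=4) -> B1->F, B2->F, B3->F, B4->F; covered: B1=F, B2=F, B3=F, B4=F
#9 (a=1, p=5) -> B1->F, B2->F, B3->F, B4->T; covered: B1=F, B2=F, B3=F, B4=T
#10 (a=0, p=6) -> B1->T, B2->F, B3->F, B4->T; covered: B1=T, B2=F, B3=F, B4=T
union over all inputs: B1=T, B1=F, B2=T, B2=F, B3=T, B3=F, B4=T, B4=F (8 outcomes)
no size-1 subset reaches all 8 outcomes (best union: 4/8)
size 2: inputs {2, 6} cover all 8 outcomes, and no lexicographically smaller subset of this size does
Answer: 2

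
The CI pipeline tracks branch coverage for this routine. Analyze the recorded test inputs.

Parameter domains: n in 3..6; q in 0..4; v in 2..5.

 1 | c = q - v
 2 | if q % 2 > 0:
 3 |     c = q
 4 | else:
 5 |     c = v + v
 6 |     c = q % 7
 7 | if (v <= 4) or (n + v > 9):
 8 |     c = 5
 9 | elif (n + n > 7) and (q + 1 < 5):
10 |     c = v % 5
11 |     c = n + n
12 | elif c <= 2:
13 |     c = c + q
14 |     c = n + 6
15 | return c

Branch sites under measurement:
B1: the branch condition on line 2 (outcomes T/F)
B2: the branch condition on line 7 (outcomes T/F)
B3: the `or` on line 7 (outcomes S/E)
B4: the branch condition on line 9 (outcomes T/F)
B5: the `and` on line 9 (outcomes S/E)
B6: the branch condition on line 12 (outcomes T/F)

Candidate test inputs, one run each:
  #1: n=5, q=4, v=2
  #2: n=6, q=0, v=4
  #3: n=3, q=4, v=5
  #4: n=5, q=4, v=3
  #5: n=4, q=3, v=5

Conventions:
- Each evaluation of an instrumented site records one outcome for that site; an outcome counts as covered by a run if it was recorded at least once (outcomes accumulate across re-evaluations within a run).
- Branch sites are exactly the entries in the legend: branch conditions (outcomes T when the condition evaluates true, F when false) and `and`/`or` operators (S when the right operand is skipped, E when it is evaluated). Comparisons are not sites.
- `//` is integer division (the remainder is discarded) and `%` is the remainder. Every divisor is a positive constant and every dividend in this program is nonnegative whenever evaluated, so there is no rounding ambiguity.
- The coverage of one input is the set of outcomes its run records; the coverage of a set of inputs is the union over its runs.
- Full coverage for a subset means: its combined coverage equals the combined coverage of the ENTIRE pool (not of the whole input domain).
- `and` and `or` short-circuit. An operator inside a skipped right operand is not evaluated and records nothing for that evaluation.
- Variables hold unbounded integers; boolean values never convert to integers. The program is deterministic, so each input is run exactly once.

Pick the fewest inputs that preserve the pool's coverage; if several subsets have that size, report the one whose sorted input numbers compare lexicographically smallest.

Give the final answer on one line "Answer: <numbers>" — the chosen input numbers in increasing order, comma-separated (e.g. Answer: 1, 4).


input #1 (n=5, q=4, v=2): events B1->F, B3->S, B2->T; covers B1=F, B2=T, B3=S
input #2 (n=6, q=0, v=4): events B1->F, B3->S, B2->T; covers B1=F, B2=T, B3=S
input #3 (n=3, q=4, v=5): events B1->F, B3->E, B2->F, B5->S, B4->F, B6->F; covers B1=F, B2=F, B3=E, B4=F, B5=S, B6=F
input #4 (n=5, q=4, v=3): events B1->F, B3->S, B2->T; covers B1=F, B2=T, B3=S
input #5 (n=4, q=3, v=5): events B1->T, B3->E, B2->F, B5->E, B4->T; covers B1=T, B2=F, B3=E, B4=T, B5=E
the full pool covers 11 outcomes: B1=T, B1=F, B2=T, B2=F, B3=S, B3=E, B4=T, B4=F, B5=S, B5=E, B6=F
no size-1 subset reaches all 11 outcomes (best union: 6/11)
no size-2 subset reaches all 11 outcomes (best union: 9/11)
size 3: inputs {1, 3, 5} cover all 11 outcomes, and no lexicographically smaller subset of this size does
Answer: 1, 3, 5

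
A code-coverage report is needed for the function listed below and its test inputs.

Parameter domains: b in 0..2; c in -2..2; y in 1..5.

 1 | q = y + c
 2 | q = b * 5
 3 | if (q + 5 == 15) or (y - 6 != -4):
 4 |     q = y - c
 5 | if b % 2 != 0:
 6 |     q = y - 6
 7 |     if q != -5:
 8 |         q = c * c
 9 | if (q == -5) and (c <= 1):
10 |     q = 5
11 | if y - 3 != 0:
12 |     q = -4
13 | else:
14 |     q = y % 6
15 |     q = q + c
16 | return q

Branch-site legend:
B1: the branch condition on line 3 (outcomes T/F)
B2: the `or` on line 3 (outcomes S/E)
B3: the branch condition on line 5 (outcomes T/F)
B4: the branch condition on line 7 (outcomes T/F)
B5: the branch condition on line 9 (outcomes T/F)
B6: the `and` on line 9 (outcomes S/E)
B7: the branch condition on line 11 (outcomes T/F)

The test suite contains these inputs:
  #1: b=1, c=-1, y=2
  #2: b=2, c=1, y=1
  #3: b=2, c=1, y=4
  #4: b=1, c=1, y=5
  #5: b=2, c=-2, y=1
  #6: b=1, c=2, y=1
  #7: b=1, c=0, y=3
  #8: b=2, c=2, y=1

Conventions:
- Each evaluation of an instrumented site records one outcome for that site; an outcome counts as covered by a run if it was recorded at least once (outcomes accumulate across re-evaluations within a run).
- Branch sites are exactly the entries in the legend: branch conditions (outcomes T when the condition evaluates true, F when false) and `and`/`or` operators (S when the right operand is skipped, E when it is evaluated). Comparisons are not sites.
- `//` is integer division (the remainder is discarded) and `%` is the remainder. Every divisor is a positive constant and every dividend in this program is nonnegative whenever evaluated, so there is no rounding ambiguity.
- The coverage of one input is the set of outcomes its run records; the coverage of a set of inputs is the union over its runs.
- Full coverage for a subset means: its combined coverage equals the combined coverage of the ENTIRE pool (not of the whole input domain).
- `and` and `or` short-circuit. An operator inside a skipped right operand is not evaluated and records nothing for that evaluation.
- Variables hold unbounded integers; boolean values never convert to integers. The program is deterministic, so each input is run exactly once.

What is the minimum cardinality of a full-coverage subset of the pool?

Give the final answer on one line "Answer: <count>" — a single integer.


test 1 (b=1, c=-1, y=2) fires B2->E, B1->F, B3->T, B4->T, B6->S, B5->F, B7->T; hits B1=F, B2=E, B3=T, B4=T, B5=F, B6=S, B7=T
test 2 (b=2, c=1, y=1) fires B2->S, B1->T, B3->F, B6->S, B5->F, B7->T; hits B1=T, B2=S, B3=F, B5=F, B6=S, B7=T
test 3 (b=2, c=1, y=4) fires B2->S, B1->T, B3->F, B6->S, B5->F, B7->T; hits B1=T, B2=S, B3=F, B5=F, B6=S, B7=T
test 4 (b=1, c=1, y=5) fires B2->E, B1->T, B3->T, B4->T, B6->S, B5->F, B7->T; hits B1=T, B2=E, B3=T, B4=T, B5=F, B6=S, B7=T
test 5 (b=2, c=-2, y=1) fires B2->S, B1->T, B3->F, B6->S, B5->F, B7->T; hits B1=T, B2=S, B3=F, B5=F, B6=S, B7=T
test 6 (b=1, c=2, y=1) fires B2->E, B1->T, B3->T, B4->F, B6->E, B5->F, B7->T; hits B1=T, B2=E, B3=T, B4=F, B5=F, B6=E, B7=T
test 7 (b=1, c=0, y=3) fires B2->E, B1->T, B3->T, B4->T, B6->S, B5->F, B7->F; hits B1=T, B2=E, B3=T, B4=T, B5=F, B6=S, B7=F
test 8 (b=2, c=2, y=1) fires B2->S, B1->T, B3->F, B6->S, B5->F, B7->T; hits B1=T, B2=S, B3=F, B5=F, B6=S, B7=T
together the pool reaches 13 outcomes: B1=T, B1=F, B2=S, B2=E, B3=T, B3=F, B4=T, B4=F, B5=F, B6=S, B6=E, B7=T, B7=F
no size-1 subset reaches all 13 outcomes (best union: 7/13)
no size-2 subset reaches all 13 outcomes (best union: 10/13)
no size-3 subset reaches all 13 outcomes (best union: 12/13)
at size 4, {1, 2, 6, 7} reaches all 13 outcomes; every lexicographically earlier size-4 subset fails
Answer: 4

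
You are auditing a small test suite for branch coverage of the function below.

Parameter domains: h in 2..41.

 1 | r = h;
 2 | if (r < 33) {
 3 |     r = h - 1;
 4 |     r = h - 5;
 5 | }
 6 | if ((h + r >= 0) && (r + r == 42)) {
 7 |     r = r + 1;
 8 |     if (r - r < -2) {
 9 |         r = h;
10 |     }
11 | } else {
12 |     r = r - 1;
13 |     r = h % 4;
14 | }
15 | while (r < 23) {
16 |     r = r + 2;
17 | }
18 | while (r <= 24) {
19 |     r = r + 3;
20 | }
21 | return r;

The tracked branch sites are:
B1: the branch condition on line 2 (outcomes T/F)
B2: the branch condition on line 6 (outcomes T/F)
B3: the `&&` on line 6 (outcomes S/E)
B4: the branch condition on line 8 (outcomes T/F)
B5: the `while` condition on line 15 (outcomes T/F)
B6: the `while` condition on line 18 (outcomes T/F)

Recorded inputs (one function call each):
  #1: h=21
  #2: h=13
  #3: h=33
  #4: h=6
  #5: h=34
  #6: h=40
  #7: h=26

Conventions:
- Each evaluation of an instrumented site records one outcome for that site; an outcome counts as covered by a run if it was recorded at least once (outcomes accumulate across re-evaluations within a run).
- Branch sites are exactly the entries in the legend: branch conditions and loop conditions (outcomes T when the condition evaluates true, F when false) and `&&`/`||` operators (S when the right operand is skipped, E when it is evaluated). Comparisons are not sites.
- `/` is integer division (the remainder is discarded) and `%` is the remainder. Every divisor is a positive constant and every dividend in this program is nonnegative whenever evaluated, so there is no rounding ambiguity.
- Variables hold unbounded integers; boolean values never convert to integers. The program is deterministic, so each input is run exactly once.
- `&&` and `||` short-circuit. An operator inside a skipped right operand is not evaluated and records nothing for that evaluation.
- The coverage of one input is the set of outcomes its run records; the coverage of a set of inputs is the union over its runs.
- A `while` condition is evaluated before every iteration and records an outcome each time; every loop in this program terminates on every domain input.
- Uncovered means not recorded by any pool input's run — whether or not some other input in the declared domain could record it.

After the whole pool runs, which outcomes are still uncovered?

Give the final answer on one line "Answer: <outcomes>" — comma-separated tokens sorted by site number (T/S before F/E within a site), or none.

input #1 (h=21): events B1->T, B3->E, B2->F, B5->T, B5->T, B5->T, B5->T, B5->T, B5->T, B5->T, B5->T, B5->T, B5->T, B5->T, ...; covers B1=T, B2=F, B3=E, B5=T, B5=F, B6=T, B6=F
input #2 (h=13): events B1->T, B3->E, B2->F, B5->T, B5->T, B5->T, B5->T, B5->T, B5->T, B5->T, B5->T, B5->T, B5->T, B5->T, ...; covers B1=T, B2=F, B3=E, B5=T, B5=F, B6=T, B6=F
input #3 (h=33): events B1->F, B3->E, B2->F, B5->T, B5->T, B5->T, B5->T, B5->T, B5->T, B5->T, B5->T, B5->T, B5->T, B5->T, ...; covers B1=F, B2=F, B3=E, B5=T, B5=F, B6=T, B6=F
input #4 (h=6): events B1->T, B3->E, B2->F, B5->T, B5->T, B5->T, B5->T, B5->T, B5->T, B5->T, B5->T, B5->T, B5->T, B5->T, ...; covers B1=T, B2=F, B3=E, B5=T, B5=F, B6=T, B6=F
input #5 (h=34): events B1->F, B3->E, B2->F, B5->T, B5->T, B5->T, B5->T, B5->T, B5->T, B5->T, B5->T, B5->T, B5->T, B5->T, ...; covers B1=F, B2=F, B3=E, B5=T, B5=F, B6=T, B6=F
input #6 (h=40): events B1->F, B3->E, B2->F, B5->T, B5->T, B5->T, B5->T, B5->T, B5->T, B5->T, B5->T, B5->T, B5->T, B5->T, ...; covers B1=F, B2=F, B3=E, B5=T, B5=F, B6=T, B6=F
input #7 (h=26): events B1->T, B3->E, B2->T, B4->F, B5->T, B5->F, B6->T, B6->F; covers B1=T, B2=T, B3=E, B4=F, B5=T, B5=F, B6=T, B6=F
union over the pool: B1=T, B1=F, B2=T, B2=F, B3=E, B4=F, B5=T, B5=F, B6=T, B6=F
uncovered (2 of 12): B3=S, B4=T

Answer: B3=S, B4=T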